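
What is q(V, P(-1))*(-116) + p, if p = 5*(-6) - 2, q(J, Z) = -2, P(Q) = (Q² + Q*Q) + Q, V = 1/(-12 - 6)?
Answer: 200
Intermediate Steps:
V = -1/18 (V = 1/(-18) = -1/18 ≈ -0.055556)
P(Q) = Q + 2*Q² (P(Q) = (Q² + Q²) + Q = 2*Q² + Q = Q + 2*Q²)
p = -32 (p = -30 - 2 = -32)
q(V, P(-1))*(-116) + p = -2*(-116) - 32 = 232 - 32 = 200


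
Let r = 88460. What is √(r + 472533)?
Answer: √560993 ≈ 748.99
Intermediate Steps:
√(r + 472533) = √(88460 + 472533) = √560993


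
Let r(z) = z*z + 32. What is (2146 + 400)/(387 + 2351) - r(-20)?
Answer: -590135/1369 ≈ -431.07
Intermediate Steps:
r(z) = 32 + z² (r(z) = z² + 32 = 32 + z²)
(2146 + 400)/(387 + 2351) - r(-20) = (2146 + 400)/(387 + 2351) - (32 + (-20)²) = 2546/2738 - (32 + 400) = 2546*(1/2738) - 1*432 = 1273/1369 - 432 = -590135/1369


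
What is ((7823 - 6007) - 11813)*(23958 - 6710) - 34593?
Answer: -172462849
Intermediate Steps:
((7823 - 6007) - 11813)*(23958 - 6710) - 34593 = (1816 - 11813)*17248 - 34593 = -9997*17248 - 34593 = -172428256 - 34593 = -172462849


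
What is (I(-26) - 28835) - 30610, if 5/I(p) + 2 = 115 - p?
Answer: -8262850/139 ≈ -59445.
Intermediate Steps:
I(p) = 5/(113 - p) (I(p) = 5/(-2 + (115 - p)) = 5/(113 - p))
(I(-26) - 28835) - 30610 = (-5/(-113 - 26) - 28835) - 30610 = (-5/(-139) - 28835) - 30610 = (-5*(-1/139) - 28835) - 30610 = (5/139 - 28835) - 30610 = -4008060/139 - 30610 = -8262850/139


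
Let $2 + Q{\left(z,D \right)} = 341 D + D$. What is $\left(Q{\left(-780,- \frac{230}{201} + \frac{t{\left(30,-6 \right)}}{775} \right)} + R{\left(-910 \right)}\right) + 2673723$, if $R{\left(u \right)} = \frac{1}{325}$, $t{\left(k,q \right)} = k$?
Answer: $\frac{1804573290062}{675025} \approx 2.6733 \cdot 10^{6}$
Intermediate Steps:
$Q{\left(z,D \right)} = -2 + 342 D$ ($Q{\left(z,D \right)} = -2 + \left(341 D + D\right) = -2 + 342 D$)
$R{\left(u \right)} = \frac{1}{325}$
$\left(Q{\left(-780,- \frac{230}{201} + \frac{t{\left(30,-6 \right)}}{775} \right)} + R{\left(-910 \right)}\right) + 2673723 = \left(\left(-2 + 342 \left(- \frac{230}{201} + \frac{30}{775}\right)\right) + \frac{1}{325}\right) + 2673723 = \left(\left(-2 + 342 \left(\left(-230\right) \frac{1}{201} + 30 \cdot \frac{1}{775}\right)\right) + \frac{1}{325}\right) + 2673723 = \left(\left(-2 + 342 \left(- \frac{230}{201} + \frac{6}{155}\right)\right) + \frac{1}{325}\right) + 2673723 = \left(\left(-2 + 342 \left(- \frac{34444}{31155}\right)\right) + \frac{1}{325}\right) + 2673723 = \left(\left(-2 - \frac{3926616}{10385}\right) + \frac{1}{325}\right) + 2673723 = \left(- \frac{3947386}{10385} + \frac{1}{325}\right) + 2673723 = - \frac{256578013}{675025} + 2673723 = \frac{1804573290062}{675025}$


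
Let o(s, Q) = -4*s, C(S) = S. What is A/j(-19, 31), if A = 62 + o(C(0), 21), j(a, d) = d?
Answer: 2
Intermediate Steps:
A = 62 (A = 62 - 4*0 = 62 + 0 = 62)
A/j(-19, 31) = 62/31 = 62*(1/31) = 2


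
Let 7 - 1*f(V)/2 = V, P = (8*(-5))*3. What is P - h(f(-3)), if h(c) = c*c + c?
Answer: -540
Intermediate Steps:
P = -120 (P = -40*3 = -120)
f(V) = 14 - 2*V
h(c) = c + c² (h(c) = c² + c = c + c²)
P - h(f(-3)) = -120 - (14 - 2*(-3))*(1 + (14 - 2*(-3))) = -120 - (14 + 6)*(1 + (14 + 6)) = -120 - 20*(1 + 20) = -120 - 20*21 = -120 - 1*420 = -120 - 420 = -540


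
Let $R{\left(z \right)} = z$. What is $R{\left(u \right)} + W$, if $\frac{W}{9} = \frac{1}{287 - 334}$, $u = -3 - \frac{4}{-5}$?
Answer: $- \frac{562}{235} \approx -2.3915$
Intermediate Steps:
$u = - \frac{11}{5}$ ($u = -3 - - \frac{4}{5} = -3 + \frac{4}{5} = - \frac{11}{5} \approx -2.2$)
$W = - \frac{9}{47}$ ($W = \frac{9}{287 - 334} = \frac{9}{-47} = 9 \left(- \frac{1}{47}\right) = - \frac{9}{47} \approx -0.19149$)
$R{\left(u \right)} + W = - \frac{11}{5} - \frac{9}{47} = - \frac{562}{235}$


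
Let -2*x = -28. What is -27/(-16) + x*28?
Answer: 6299/16 ≈ 393.69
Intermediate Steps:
x = 14 (x = -1/2*(-28) = 14)
-27/(-16) + x*28 = -27/(-16) + 14*28 = -27*(-1/16) + 392 = 27/16 + 392 = 6299/16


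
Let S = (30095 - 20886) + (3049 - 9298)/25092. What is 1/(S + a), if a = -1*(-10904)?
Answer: 8364/168223049 ≈ 4.9720e-5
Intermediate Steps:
S = 77021993/8364 (S = 9209 - 6249*1/25092 = 9209 - 2083/8364 = 77021993/8364 ≈ 9208.8)
a = 10904
1/(S + a) = 1/(77021993/8364 + 10904) = 1/(168223049/8364) = 8364/168223049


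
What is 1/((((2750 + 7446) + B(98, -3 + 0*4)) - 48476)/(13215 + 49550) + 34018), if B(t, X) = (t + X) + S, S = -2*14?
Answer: 62765/2135101557 ≈ 2.9397e-5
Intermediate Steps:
S = -28
B(t, X) = -28 + X + t (B(t, X) = (t + X) - 28 = (X + t) - 28 = -28 + X + t)
1/((((2750 + 7446) + B(98, -3 + 0*4)) - 48476)/(13215 + 49550) + 34018) = 1/((((2750 + 7446) + (-28 + (-3 + 0*4) + 98)) - 48476)/(13215 + 49550) + 34018) = 1/(((10196 + (-28 + (-3 + 0) + 98)) - 48476)/62765 + 34018) = 1/(((10196 + (-28 - 3 + 98)) - 48476)*(1/62765) + 34018) = 1/(((10196 + 67) - 48476)*(1/62765) + 34018) = 1/((10263 - 48476)*(1/62765) + 34018) = 1/(-38213*1/62765 + 34018) = 1/(-38213/62765 + 34018) = 1/(2135101557/62765) = 62765/2135101557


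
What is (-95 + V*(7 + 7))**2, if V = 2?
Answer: 4489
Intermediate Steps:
(-95 + V*(7 + 7))**2 = (-95 + 2*(7 + 7))**2 = (-95 + 2*14)**2 = (-95 + 28)**2 = (-67)**2 = 4489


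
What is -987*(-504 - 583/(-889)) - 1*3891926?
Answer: -431180909/127 ≈ -3.3951e+6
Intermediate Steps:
-987*(-504 - 583/(-889)) - 1*3891926 = -987*(-504 - 583*(-1/889)) - 3891926 = -987*(-504 + 583/889) - 3891926 = -987*(-447473/889) - 3891926 = 63093693/127 - 3891926 = -431180909/127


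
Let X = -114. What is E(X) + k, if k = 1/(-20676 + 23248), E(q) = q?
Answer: -293207/2572 ≈ -114.00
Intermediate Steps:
k = 1/2572 ≈ 0.00038880
E(X) + k = -114 + 1/2572 = -293207/2572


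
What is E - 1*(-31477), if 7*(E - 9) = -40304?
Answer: 180098/7 ≈ 25728.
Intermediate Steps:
E = -40241/7 (E = 9 + (⅐)*(-40304) = 9 - 40304/7 = -40241/7 ≈ -5748.7)
E - 1*(-31477) = -40241/7 - 1*(-31477) = -40241/7 + 31477 = 180098/7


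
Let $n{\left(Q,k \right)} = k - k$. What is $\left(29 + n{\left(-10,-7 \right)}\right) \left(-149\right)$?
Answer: $-4321$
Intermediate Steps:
$n{\left(Q,k \right)} = 0$
$\left(29 + n{\left(-10,-7 \right)}\right) \left(-149\right) = \left(29 + 0\right) \left(-149\right) = 29 \left(-149\right) = -4321$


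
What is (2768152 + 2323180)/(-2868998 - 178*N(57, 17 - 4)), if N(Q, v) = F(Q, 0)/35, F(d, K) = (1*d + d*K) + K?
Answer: -44549155/25106269 ≈ -1.7744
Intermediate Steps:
F(d, K) = K + d + K*d (F(d, K) = (d + K*d) + K = K + d + K*d)
N(Q, v) = Q/35 (N(Q, v) = (0 + Q + 0*Q)/35 = (0 + Q + 0)*(1/35) = Q*(1/35) = Q/35)
(2768152 + 2323180)/(-2868998 - 178*N(57, 17 - 4)) = (2768152 + 2323180)/(-2868998 - 178*57/35) = 5091332/(-2868998 - 178*57/35) = 5091332/(-2868998 - 10146/35) = 5091332/(-100425076/35) = 5091332*(-35/100425076) = -44549155/25106269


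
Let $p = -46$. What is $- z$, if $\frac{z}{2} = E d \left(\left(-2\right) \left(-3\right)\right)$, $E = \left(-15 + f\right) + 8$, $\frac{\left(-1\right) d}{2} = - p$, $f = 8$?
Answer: $1104$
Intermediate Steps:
$d = -92$ ($d = - 2 \left(\left(-1\right) \left(-46\right)\right) = \left(-2\right) 46 = -92$)
$E = 1$ ($E = \left(-15 + 8\right) + 8 = -7 + 8 = 1$)
$z = -1104$ ($z = 2 \cdot 1 \left(-92\right) \left(\left(-2\right) \left(-3\right)\right) = 2 \left(\left(-92\right) 6\right) = 2 \left(-552\right) = -1104$)
$- z = \left(-1\right) \left(-1104\right) = 1104$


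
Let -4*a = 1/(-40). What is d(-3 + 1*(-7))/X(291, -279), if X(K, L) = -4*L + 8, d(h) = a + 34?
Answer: 5441/179840 ≈ 0.030255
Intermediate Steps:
a = 1/160 (a = -1/4/(-40) = -1/4*(-1/40) = 1/160 ≈ 0.0062500)
d(h) = 5441/160 (d(h) = 1/160 + 34 = 5441/160)
X(K, L) = 8 - 4*L
d(-3 + 1*(-7))/X(291, -279) = 5441/(160*(8 - 4*(-279))) = 5441/(160*(8 + 1116)) = (5441/160)/1124 = (5441/160)*(1/1124) = 5441/179840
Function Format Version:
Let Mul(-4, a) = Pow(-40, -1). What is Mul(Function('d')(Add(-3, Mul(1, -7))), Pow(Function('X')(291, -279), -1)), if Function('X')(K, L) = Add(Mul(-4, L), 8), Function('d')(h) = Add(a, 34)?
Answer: Rational(5441, 179840) ≈ 0.030255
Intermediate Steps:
a = Rational(1, 160) (a = Mul(Rational(-1, 4), Pow(-40, -1)) = Mul(Rational(-1, 4), Rational(-1, 40)) = Rational(1, 160) ≈ 0.0062500)
Function('d')(h) = Rational(5441, 160) (Function('d')(h) = Add(Rational(1, 160), 34) = Rational(5441, 160))
Function('X')(K, L) = Add(8, Mul(-4, L))
Mul(Function('d')(Add(-3, Mul(1, -7))), Pow(Function('X')(291, -279), -1)) = Mul(Rational(5441, 160), Pow(Add(8, Mul(-4, -279)), -1)) = Mul(Rational(5441, 160), Pow(Add(8, 1116), -1)) = Mul(Rational(5441, 160), Pow(1124, -1)) = Mul(Rational(5441, 160), Rational(1, 1124)) = Rational(5441, 179840)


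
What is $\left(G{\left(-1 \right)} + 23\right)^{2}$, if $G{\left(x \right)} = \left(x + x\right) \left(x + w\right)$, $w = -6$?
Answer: $1369$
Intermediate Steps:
$G{\left(x \right)} = 2 x \left(-6 + x\right)$ ($G{\left(x \right)} = \left(x + x\right) \left(x - 6\right) = 2 x \left(-6 + x\right)$)
$\left(G{\left(-1 \right)} + 23\right)^{2} = \left(2 \left(-1\right) \left(-6 - 1\right) + 23\right)^{2} = \left(2 \left(-1\right) \left(-7\right) + 23\right)^{2} = \left(14 + 23\right)^{2} = 37^{2} = 1369$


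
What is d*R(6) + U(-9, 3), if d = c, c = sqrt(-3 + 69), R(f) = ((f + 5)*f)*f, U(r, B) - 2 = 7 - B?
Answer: 6 + 396*sqrt(66) ≈ 3223.1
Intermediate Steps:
U(r, B) = 9 - B (U(r, B) = 2 + (7 - B) = 9 - B)
R(f) = f**2*(5 + f) (R(f) = ((5 + f)*f)*f = (f*(5 + f))*f = f**2*(5 + f))
c = sqrt(66) ≈ 8.1240
d = sqrt(66) ≈ 8.1240
d*R(6) + U(-9, 3) = sqrt(66)*(6**2*(5 + 6)) + (9 - 1*3) = sqrt(66)*(36*11) + (9 - 3) = sqrt(66)*396 + 6 = 396*sqrt(66) + 6 = 6 + 396*sqrt(66)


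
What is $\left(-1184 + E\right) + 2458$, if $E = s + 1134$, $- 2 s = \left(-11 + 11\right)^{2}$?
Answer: $2408$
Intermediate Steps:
$s = 0$ ($s = - \frac{\left(-11 + 11\right)^{2}}{2} = - \frac{0^{2}}{2} = \left(- \frac{1}{2}\right) 0 = 0$)
$E = 1134$ ($E = 0 + 1134 = 1134$)
$\left(-1184 + E\right) + 2458 = \left(-1184 + 1134\right) + 2458 = -50 + 2458 = 2408$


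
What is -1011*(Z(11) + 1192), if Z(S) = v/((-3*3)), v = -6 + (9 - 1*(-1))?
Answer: -3613988/3 ≈ -1.2047e+6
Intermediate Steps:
v = 4 (v = -6 + (9 + 1) = -6 + 10 = 4)
Z(S) = -4/9 (Z(S) = 4/((-3*3)) = 4/(-9) = 4*(-⅑) = -4/9)
-1011*(Z(11) + 1192) = -1011*(-4/9 + 1192) = -1011*10724/9 = -3613988/3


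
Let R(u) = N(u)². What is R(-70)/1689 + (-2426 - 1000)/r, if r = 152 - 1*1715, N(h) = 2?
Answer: 1930922/879969 ≈ 2.1943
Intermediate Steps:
R(u) = 4 (R(u) = 2² = 4)
r = -1563 (r = 152 - 1715 = -1563)
R(-70)/1689 + (-2426 - 1000)/r = 4/1689 + (-2426 - 1000)/(-1563) = 4*(1/1689) - 3426*(-1/1563) = 4/1689 + 1142/521 = 1930922/879969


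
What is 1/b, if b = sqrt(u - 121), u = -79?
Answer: -I*sqrt(2)/20 ≈ -0.070711*I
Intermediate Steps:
b = 10*I*sqrt(2) (b = sqrt(-79 - 121) = sqrt(-200) = 10*I*sqrt(2) ≈ 14.142*I)
1/b = 1/(10*I*sqrt(2)) = -I*sqrt(2)/20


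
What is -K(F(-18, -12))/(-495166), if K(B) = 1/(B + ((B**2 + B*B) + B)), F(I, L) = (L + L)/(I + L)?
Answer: 25/35651952 ≈ 7.0122e-7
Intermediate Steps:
F(I, L) = 2*L/(I + L) (F(I, L) = (2*L)/(I + L) = 2*L/(I + L))
K(B) = 1/(2*B + 2*B**2) (K(B) = 1/(B + ((B**2 + B**2) + B)) = 1/(B + (2*B**2 + B)) = 1/(B + (B + 2*B**2)) = 1/(2*B + 2*B**2))
-K(F(-18, -12))/(-495166) = -1/(2*((2*(-12)/(-18 - 12)))*(1 + 2*(-12)/(-18 - 12)))/(-495166) = -1/(2*((2*(-12)/(-30)))*(1 + 2*(-12)/(-30)))*(-1)/495166 = -1/(2*((2*(-12)*(-1/30)))*(1 + 2*(-12)*(-1/30)))*(-1)/495166 = -1/(2*(4/5)*(1 + 4/5))*(-1)/495166 = -(1/2)*(5/4)/(9/5)*(-1)/495166 = -(1/2)*(5/4)*(5/9)*(-1)/495166 = -25*(-1)/(72*495166) = -1*(-25/35651952) = 25/35651952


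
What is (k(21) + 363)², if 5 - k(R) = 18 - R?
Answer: 137641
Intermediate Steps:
k(R) = -13 + R (k(R) = 5 - (18 - R) = 5 + (-18 + R) = -13 + R)
(k(21) + 363)² = ((-13 + 21) + 363)² = (8 + 363)² = 371² = 137641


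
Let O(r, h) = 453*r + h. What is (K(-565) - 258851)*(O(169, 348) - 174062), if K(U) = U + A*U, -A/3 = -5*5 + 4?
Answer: 28662383727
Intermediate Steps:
A = 63 (A = -3*(-5*5 + 4) = -3*(-25 + 4) = -3*(-21) = 63)
O(r, h) = h + 453*r
K(U) = 64*U (K(U) = U + 63*U = 64*U)
(K(-565) - 258851)*(O(169, 348) - 174062) = (64*(-565) - 258851)*((348 + 453*169) - 174062) = (-36160 - 258851)*((348 + 76557) - 174062) = -295011*(76905 - 174062) = -295011*(-97157) = 28662383727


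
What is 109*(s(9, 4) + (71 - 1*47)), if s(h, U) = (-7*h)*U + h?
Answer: -23871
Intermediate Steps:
s(h, U) = h - 7*U*h (s(h, U) = -7*U*h + h = h - 7*U*h)
109*(s(9, 4) + (71 - 1*47)) = 109*(9*(1 - 7*4) + (71 - 1*47)) = 109*(9*(1 - 28) + (71 - 47)) = 109*(9*(-27) + 24) = 109*(-243 + 24) = 109*(-219) = -23871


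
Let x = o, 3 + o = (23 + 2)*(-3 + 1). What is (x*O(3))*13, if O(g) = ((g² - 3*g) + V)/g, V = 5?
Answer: -3445/3 ≈ -1148.3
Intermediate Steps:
o = -53 (o = -3 + (23 + 2)*(-3 + 1) = -3 + 25*(-2) = -3 - 50 = -53)
O(g) = (5 + g² - 3*g)/g (O(g) = ((g² - 3*g) + 5)/g = (5 + g² - 3*g)/g)
x = -53
(x*O(3))*13 = -53*(-3 + 3 + 5/3)*13 = -53*5/3*13 = -265/3*13 = -3445/3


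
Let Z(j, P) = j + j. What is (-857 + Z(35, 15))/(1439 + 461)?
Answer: -787/1900 ≈ -0.41421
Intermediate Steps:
Z(j, P) = 2*j
(-857 + Z(35, 15))/(1439 + 461) = (-857 + 2*35)/(1439 + 461) = (-857 + 70)/1900 = -787*1/1900 = -787/1900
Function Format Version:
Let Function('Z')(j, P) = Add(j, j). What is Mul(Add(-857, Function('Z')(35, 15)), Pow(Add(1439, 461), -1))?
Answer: Rational(-787, 1900) ≈ -0.41421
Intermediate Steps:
Function('Z')(j, P) = Mul(2, j)
Mul(Add(-857, Function('Z')(35, 15)), Pow(Add(1439, 461), -1)) = Mul(Add(-857, Mul(2, 35)), Pow(Add(1439, 461), -1)) = Mul(Add(-857, 70), Pow(1900, -1)) = Mul(-787, Rational(1, 1900)) = Rational(-787, 1900)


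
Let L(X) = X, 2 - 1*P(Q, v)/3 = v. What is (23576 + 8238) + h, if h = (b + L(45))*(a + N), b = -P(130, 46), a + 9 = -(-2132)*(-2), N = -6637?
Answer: -1899256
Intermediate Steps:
P(Q, v) = 6 - 3*v
a = -4273 (a = -9 - (-2132)*(-2) = -9 - 533*8 = -9 - 4264 = -4273)
b = 132 (b = -(6 - 3*46) = -(6 - 138) = -1*(-132) = 132)
h = -1931070 (h = (132 + 45)*(-4273 - 6637) = 177*(-10910) = -1931070)
(23576 + 8238) + h = (23576 + 8238) - 1931070 = 31814 - 1931070 = -1899256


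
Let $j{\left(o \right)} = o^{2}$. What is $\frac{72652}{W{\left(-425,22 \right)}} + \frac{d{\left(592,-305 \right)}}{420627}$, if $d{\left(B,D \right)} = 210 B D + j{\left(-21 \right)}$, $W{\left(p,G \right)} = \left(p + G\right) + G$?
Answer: $- \frac{15001943461}{53419629} \approx -280.83$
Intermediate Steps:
$W{\left(p,G \right)} = p + 2 G$ ($W{\left(p,G \right)} = \left(G + p\right) + G = p + 2 G$)
$d{\left(B,D \right)} = 441 + 210 B D$ ($d{\left(B,D \right)} = 210 B D + \left(-21\right)^{2} = 210 B D + 441 = 441 + 210 B D$)
$\frac{72652}{W{\left(-425,22 \right)}} + \frac{d{\left(592,-305 \right)}}{420627} = \frac{72652}{-425 + 2 \cdot 22} + \frac{441 + 210 \cdot 592 \left(-305\right)}{420627} = \frac{72652}{-425 + 44} + \left(441 - 37917600\right) \frac{1}{420627} = \frac{72652}{-381} - \frac{12639053}{140209} = 72652 \left(- \frac{1}{381}\right) - \frac{12639053}{140209} = - \frac{72652}{381} - \frac{12639053}{140209} = - \frac{15001943461}{53419629}$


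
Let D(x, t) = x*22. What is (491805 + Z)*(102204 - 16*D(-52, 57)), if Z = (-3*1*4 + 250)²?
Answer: 66092492092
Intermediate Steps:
D(x, t) = 22*x
Z = 56644 (Z = (-3*4 + 250)² = (-12 + 250)² = 238² = 56644)
(491805 + Z)*(102204 - 16*D(-52, 57)) = (491805 + 56644)*(102204 - 352*(-52)) = 548449*(102204 - 16*(-1144)) = 548449*(102204 + 18304) = 548449*120508 = 66092492092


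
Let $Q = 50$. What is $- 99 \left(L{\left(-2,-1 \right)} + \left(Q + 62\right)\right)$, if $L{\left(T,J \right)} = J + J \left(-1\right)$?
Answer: $-11088$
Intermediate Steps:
$L{\left(T,J \right)} = 0$ ($L{\left(T,J \right)} = J - J = 0$)
$- 99 \left(L{\left(-2,-1 \right)} + \left(Q + 62\right)\right) = - 99 \left(0 + \left(50 + 62\right)\right) = - 99 \left(0 + 112\right) = \left(-99\right) 112 = -11088$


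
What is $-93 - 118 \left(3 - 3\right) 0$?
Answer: $-93$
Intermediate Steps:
$-93 - 118 \left(3 - 3\right) 0 = -93 - 118 \cdot 0 \cdot 0 = -93 - 0 = -93 + 0 = -93$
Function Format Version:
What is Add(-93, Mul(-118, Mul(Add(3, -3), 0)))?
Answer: -93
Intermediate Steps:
Add(-93, Mul(-118, Mul(Add(3, -3), 0))) = Add(-93, Mul(-118, Mul(0, 0))) = Add(-93, Mul(-118, 0)) = Add(-93, 0) = -93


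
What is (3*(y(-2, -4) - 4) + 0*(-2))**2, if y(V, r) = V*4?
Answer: 1296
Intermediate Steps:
y(V, r) = 4*V
(3*(y(-2, -4) - 4) + 0*(-2))**2 = (3*(4*(-2) - 4) + 0*(-2))**2 = (3*(-8 - 4) + 0)**2 = (3*(-12) + 0)**2 = (-36 + 0)**2 = (-36)**2 = 1296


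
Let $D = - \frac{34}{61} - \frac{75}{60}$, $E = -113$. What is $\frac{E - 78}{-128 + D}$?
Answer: $\frac{46604}{31673} \approx 1.4714$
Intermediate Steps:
$D = - \frac{441}{244}$ ($D = \left(-34\right) \frac{1}{61} - \frac{5}{4} = - \frac{34}{61} - \frac{5}{4} = - \frac{441}{244} \approx -1.8074$)
$\frac{E - 78}{-128 + D} = \frac{-113 - 78}{-128 - \frac{441}{244}} = \frac{1}{- \frac{31673}{244}} \left(-191\right) = \left(- \frac{244}{31673}\right) \left(-191\right) = \frac{46604}{31673}$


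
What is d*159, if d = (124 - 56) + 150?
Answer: 34662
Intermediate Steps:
d = 218 (d = 68 + 150 = 218)
d*159 = 218*159 = 34662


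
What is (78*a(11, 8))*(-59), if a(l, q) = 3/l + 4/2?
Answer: -115050/11 ≈ -10459.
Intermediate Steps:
a(l, q) = 2 + 3/l (a(l, q) = 3/l + 4*(½) = 3/l + 2 = 2 + 3/l)
(78*a(11, 8))*(-59) = (78*(2 + 3/11))*(-59) = (78*(25/11))*(-59) = (1950/11)*(-59) = -115050/11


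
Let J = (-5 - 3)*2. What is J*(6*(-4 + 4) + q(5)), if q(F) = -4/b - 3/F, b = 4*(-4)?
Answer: 28/5 ≈ 5.6000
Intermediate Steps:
J = -16 (J = -8*2 = -16)
b = -16
q(F) = 1/4 - 3/F (q(F) = -4/(-16) - 3/F = -4*(-1/16) - 3/F = 1/4 - 3/F)
J*(6*(-4 + 4) + q(5)) = -16*(6*(-4 + 4) + (1/4)*(-12 + 5)/5) = -16*(6*0 + (1/4)*(1/5)*(-7)) = -16*(0 - 7/20) = -16*(-7/20) = 28/5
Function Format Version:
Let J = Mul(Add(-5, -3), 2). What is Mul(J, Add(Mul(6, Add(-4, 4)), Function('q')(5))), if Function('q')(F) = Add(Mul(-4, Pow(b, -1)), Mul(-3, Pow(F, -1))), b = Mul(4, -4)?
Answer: Rational(28, 5) ≈ 5.6000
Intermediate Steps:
J = -16 (J = Mul(-8, 2) = -16)
b = -16
Function('q')(F) = Add(Rational(1, 4), Mul(-3, Pow(F, -1))) (Function('q')(F) = Add(Mul(-4, Pow(-16, -1)), Mul(-3, Pow(F, -1))) = Add(Mul(-4, Rational(-1, 16)), Mul(-3, Pow(F, -1))) = Add(Rational(1, 4), Mul(-3, Pow(F, -1))))
Mul(J, Add(Mul(6, Add(-4, 4)), Function('q')(5))) = Mul(-16, Add(Mul(6, Add(-4, 4)), Mul(Rational(1, 4), Pow(5, -1), Add(-12, 5)))) = Mul(-16, Add(Mul(6, 0), Mul(Rational(1, 4), Rational(1, 5), -7))) = Mul(-16, Add(0, Rational(-7, 20))) = Mul(-16, Rational(-7, 20)) = Rational(28, 5)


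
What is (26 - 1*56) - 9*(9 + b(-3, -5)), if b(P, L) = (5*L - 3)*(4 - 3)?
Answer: 141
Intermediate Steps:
b(P, L) = -3 + 5*L (b(P, L) = (-3 + 5*L)*1 = -3 + 5*L)
(26 - 1*56) - 9*(9 + b(-3, -5)) = (26 - 1*56) - 9*(9 + (-3 + 5*(-5))) = (26 - 56) - 9*(9 + (-3 - 25)) = -30 - 9*(9 - 28) = -30 - 9*(-19) = -30 + 171 = 141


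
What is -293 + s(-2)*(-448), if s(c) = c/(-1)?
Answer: -1189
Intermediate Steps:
s(c) = -c (s(c) = c*(-1) = -c)
-293 + s(-2)*(-448) = -293 - 1*(-2)*(-448) = -293 + 2*(-448) = -293 - 896 = -1189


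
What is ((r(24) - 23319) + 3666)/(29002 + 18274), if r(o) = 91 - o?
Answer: -9793/23638 ≈ -0.41429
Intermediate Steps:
((r(24) - 23319) + 3666)/(29002 + 18274) = (((91 - 1*24) - 23319) + 3666)/(29002 + 18274) = (((91 - 24) - 23319) + 3666)/47276 = ((67 - 23319) + 3666)*(1/47276) = (-23252 + 3666)*(1/47276) = -19586*1/47276 = -9793/23638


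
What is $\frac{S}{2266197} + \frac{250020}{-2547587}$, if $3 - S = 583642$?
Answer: $- \frac{2053465703033}{5773334016639} \approx -0.35568$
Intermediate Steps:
$S = -583639$ ($S = 3 - 583642 = -583639$)
$\frac{S}{2266197} + \frac{250020}{-2547587} = - \frac{583639}{2266197} + \frac{250020}{-2547587} = \left(-583639\right) \frac{1}{2266197} + 250020 \left(- \frac{1}{2547587}\right) = - \frac{583639}{2266197} - \frac{250020}{2547587} = - \frac{2053465703033}{5773334016639}$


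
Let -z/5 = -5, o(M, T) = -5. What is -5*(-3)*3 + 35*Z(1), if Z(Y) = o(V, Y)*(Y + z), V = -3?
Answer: -4505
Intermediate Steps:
z = 25 (z = -5*(-5) = 25)
Z(Y) = -125 - 5*Y (Z(Y) = -5*(Y + 25) = -5*(25 + Y) = -125 - 5*Y)
-5*(-3)*3 + 35*Z(1) = -5*(-3)*3 + 35*(-125 - 5*1) = 15*3 + 35*(-125 - 5) = 45 + 35*(-130) = 45 - 4550 = -4505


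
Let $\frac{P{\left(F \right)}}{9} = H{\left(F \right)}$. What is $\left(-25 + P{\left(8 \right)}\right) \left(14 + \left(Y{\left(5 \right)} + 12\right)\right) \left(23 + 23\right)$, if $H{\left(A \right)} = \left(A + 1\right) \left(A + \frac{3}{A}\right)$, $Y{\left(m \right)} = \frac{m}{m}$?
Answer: $\frac{3245967}{4} \approx 8.1149 \cdot 10^{5}$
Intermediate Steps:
$Y{\left(m \right)} = 1$
$H{\left(A \right)} = \left(1 + A\right) \left(A + \frac{3}{A}\right)$
$P{\left(F \right)} = 27 + 9 F + 9 F^{2} + \frac{27}{F}$ ($P{\left(F \right)} = 9 \left(3 + F + F^{2} + \frac{3}{F}\right) = 27 + 9 F + 9 F^{2} + \frac{27}{F}$)
$\left(-25 + P{\left(8 \right)}\right) \left(14 + \left(Y{\left(5 \right)} + 12\right)\right) \left(23 + 23\right) = \left(-25 + \frac{9 \left(3 + 8 \left(3 + 8 + 8^{2}\right)\right)}{8}\right) \left(14 + \left(1 + 12\right)\right) \left(23 + 23\right) = \left(-25 + 9 \cdot \frac{1}{8} \left(3 + 8 \left(3 + 8 + 64\right)\right)\right) \left(14 + 13\right) 46 = \left(-25 + 9 \cdot \frac{1}{8} \left(3 + 8 \cdot 75\right)\right) 27 \cdot 46 = \left(-25 + 9 \cdot \frac{1}{8} \left(3 + 600\right)\right) 1242 = \left(-25 + 9 \cdot \frac{1}{8} \cdot 603\right) 1242 = \left(-25 + \frac{5427}{8}\right) 1242 = \frac{5227}{8} \cdot 1242 = \frac{3245967}{4}$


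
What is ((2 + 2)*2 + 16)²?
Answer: 576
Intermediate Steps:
((2 + 2)*2 + 16)² = (4*2 + 16)² = (8 + 16)² = 24² = 576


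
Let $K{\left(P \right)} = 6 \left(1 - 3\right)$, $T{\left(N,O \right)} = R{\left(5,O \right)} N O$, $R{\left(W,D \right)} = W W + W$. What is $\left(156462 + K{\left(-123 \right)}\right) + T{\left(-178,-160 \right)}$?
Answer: $1010850$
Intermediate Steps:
$R{\left(W,D \right)} = W + W^{2}$ ($R{\left(W,D \right)} = W^{2} + W = W + W^{2}$)
$T{\left(N,O \right)} = 30 N O$ ($T{\left(N,O \right)} = 5 \left(1 + 5\right) N O = 5 \cdot 6 N O = 30 N O$)
$K{\left(P \right)} = -12$ ($K{\left(P \right)} = 6 \left(-2\right) = -12$)
$\left(156462 + K{\left(-123 \right)}\right) + T{\left(-178,-160 \right)} = \left(156462 - 12\right) + 30 \left(-178\right) \left(-160\right) = 156450 + 854400 = 1010850$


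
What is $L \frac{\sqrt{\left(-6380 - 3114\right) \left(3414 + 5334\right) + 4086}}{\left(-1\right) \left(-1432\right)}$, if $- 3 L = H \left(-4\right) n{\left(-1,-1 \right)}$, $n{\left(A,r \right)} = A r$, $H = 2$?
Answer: $\frac{i \sqrt{9227714}}{179} \approx 16.97 i$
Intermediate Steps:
$L = \frac{8}{3}$ ($L = - \frac{2 \left(-4\right) \left(\left(-1\right) \left(-1\right)\right)}{3} = - \frac{\left(-8\right) 1}{3} = \left(- \frac{1}{3}\right) \left(-8\right) = \frac{8}{3} \approx 2.6667$)
$L \frac{\sqrt{\left(-6380 - 3114\right) \left(3414 + 5334\right) + 4086}}{\left(-1\right) \left(-1432\right)} = \frac{8 \frac{\sqrt{\left(-6380 - 3114\right) \left(3414 + 5334\right) + 4086}}{\left(-1\right) \left(-1432\right)}}{3} = \frac{8 \frac{\sqrt{\left(-9494\right) 8748 + 4086}}{1432}}{3} = \frac{8 \sqrt{-83053512 + 4086} \cdot \frac{1}{1432}}{3} = \frac{8 \sqrt{-83049426} \cdot \frac{1}{1432}}{3} = \frac{8 \cdot 3 i \sqrt{9227714} \cdot \frac{1}{1432}}{3} = \frac{8 \frac{3 i \sqrt{9227714}}{1432}}{3} = \frac{i \sqrt{9227714}}{179}$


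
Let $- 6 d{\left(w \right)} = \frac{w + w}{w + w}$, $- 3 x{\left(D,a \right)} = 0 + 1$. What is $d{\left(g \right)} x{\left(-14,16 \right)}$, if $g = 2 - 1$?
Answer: $\frac{1}{18} \approx 0.055556$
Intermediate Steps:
$x{\left(D,a \right)} = - \frac{1}{3}$ ($x{\left(D,a \right)} = - \frac{0 + 1}{3} = \left(- \frac{1}{3}\right) 1 = - \frac{1}{3}$)
$g = 1$
$d{\left(w \right)} = - \frac{1}{6}$ ($d{\left(w \right)} = - \frac{\left(w + w\right) \frac{1}{w + w}}{6} = - \frac{2 w \frac{1}{2 w}}{6} = \left(- \frac{1}{6}\right) 1 = - \frac{1}{6}$)
$d{\left(g \right)} x{\left(-14,16 \right)} = \left(- \frac{1}{6}\right) \left(- \frac{1}{3}\right) = \frac{1}{18}$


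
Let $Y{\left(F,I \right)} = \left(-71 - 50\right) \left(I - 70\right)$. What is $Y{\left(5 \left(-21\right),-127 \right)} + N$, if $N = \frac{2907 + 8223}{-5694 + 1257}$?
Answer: $\frac{35251213}{1479} \approx 23835.0$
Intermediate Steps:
$N = - \frac{3710}{1479}$ ($N = \frac{11130}{-4437} = 11130 \left(- \frac{1}{4437}\right) = - \frac{3710}{1479} \approx -2.5085$)
$Y{\left(F,I \right)} = 8470 - 121 I$ ($Y{\left(F,I \right)} = - 121 \left(-70 + I\right) = 8470 - 121 I$)
$Y{\left(5 \left(-21\right),-127 \right)} + N = \left(8470 - -15367\right) - \frac{3710}{1479} = \left(8470 + 15367\right) - \frac{3710}{1479} = 23837 - \frac{3710}{1479} = \frac{35251213}{1479}$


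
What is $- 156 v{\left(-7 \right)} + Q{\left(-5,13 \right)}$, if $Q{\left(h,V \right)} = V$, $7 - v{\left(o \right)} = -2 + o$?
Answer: $-2483$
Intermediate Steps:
$v{\left(o \right)} = 9 - o$ ($v{\left(o \right)} = 7 - \left(-2 + o\right) = 9 - o$)
$- 156 v{\left(-7 \right)} + Q{\left(-5,13 \right)} = - 156 \left(9 - -7\right) + 13 = - 156 \left(9 + 7\right) + 13 = \left(-156\right) 16 + 13 = -2496 + 13 = -2483$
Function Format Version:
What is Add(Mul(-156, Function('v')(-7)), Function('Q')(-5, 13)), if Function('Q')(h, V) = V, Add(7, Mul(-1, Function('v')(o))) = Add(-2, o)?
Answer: -2483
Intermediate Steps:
Function('v')(o) = Add(9, Mul(-1, o)) (Function('v')(o) = Add(7, Mul(-1, Add(-2, o))) = Add(7, Add(2, Mul(-1, o))) = Add(9, Mul(-1, o)))
Add(Mul(-156, Function('v')(-7)), Function('Q')(-5, 13)) = Add(Mul(-156, Add(9, Mul(-1, -7))), 13) = Add(Mul(-156, Add(9, 7)), 13) = Add(Mul(-156, 16), 13) = Add(-2496, 13) = -2483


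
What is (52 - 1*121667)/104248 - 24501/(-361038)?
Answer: -6892242687/6272914904 ≈ -1.0987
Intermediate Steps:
(52 - 1*121667)/104248 - 24501/(-361038) = (52 - 121667)*(1/104248) - 24501*(-1/361038) = -121615*1/104248 + 8167/120346 = -121615/104248 + 8167/120346 = -6892242687/6272914904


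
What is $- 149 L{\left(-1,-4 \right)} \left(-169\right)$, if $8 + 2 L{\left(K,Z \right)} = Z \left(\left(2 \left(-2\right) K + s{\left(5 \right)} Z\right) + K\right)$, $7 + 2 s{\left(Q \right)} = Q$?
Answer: $-453258$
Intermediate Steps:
$s{\left(Q \right)} = - \frac{7}{2} + \frac{Q}{2}$
$L{\left(K,Z \right)} = -4 + \frac{Z \left(- Z - 3 K\right)}{2}$ ($L{\left(K,Z \right)} = -4 + \frac{Z \left(\left(2 \left(-2\right) K + \left(- \frac{7}{2} + \frac{1}{2} \cdot 5\right) Z\right) + K\right)}{2} = -4 + \frac{Z \left(\left(- 4 K + \left(- \frac{7}{2} + \frac{5}{2}\right) Z\right) + K\right)}{2} = -4 + \frac{Z \left(\left(- 4 K - Z\right) + K\right)}{2} = -4 + \frac{Z \left(\left(- Z - 4 K\right) + K\right)}{2} = -4 + \frac{Z \left(- Z - 3 K\right)}{2}$)
$- 149 L{\left(-1,-4 \right)} \left(-169\right) = - 149 \left(-4 - \frac{\left(-4\right)^{2}}{2} - \left(- \frac{3}{2}\right) \left(-4\right)\right) \left(-169\right) = - 149 \left(-4 - 8 - 6\right) \left(-169\right) = \left(-149\right) \left(-18\right) \left(-169\right) = 2682 \left(-169\right) = -453258$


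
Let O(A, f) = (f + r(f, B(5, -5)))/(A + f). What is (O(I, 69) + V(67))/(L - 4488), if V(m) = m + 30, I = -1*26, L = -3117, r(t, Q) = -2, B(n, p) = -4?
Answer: -326/25155 ≈ -0.012960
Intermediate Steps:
I = -26
O(A, f) = (-2 + f)/(A + f) (O(A, f) = (f - 2)/(A + f) = (-2 + f)/(A + f))
V(m) = 30 + m
(O(I, 69) + V(67))/(L - 4488) = ((-2 + 69)/(-26 + 69) + (30 + 67))/(-3117 - 4488) = (67/43 + 97)/(-7605) = ((1/43)*67 + 97)*(-1/7605) = (67/43 + 97)*(-1/7605) = (4238/43)*(-1/7605) = -326/25155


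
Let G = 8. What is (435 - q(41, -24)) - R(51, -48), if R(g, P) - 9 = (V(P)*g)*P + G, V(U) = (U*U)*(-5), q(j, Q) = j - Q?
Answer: -28200607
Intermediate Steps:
V(U) = -5*U² (V(U) = U²*(-5) = -5*U²)
R(g, P) = 17 - 5*g*P³ (R(g, P) = 9 + (((-5*P²)*g)*P + 8) = 9 + ((-5*g*P²)*P + 8) = 9 + (-5*g*P³ + 8) = 9 + (8 - 5*g*P³) = 17 - 5*g*P³)
(435 - q(41, -24)) - R(51, -48) = (435 - (41 - 1*(-24))) - (17 - 5*51*(-48)³) = (435 - (41 + 24)) - (17 - 5*51*(-110592)) = (435 - 1*65) - (17 + 28200960) = (435 - 65) - 1*28200977 = 370 - 28200977 = -28200607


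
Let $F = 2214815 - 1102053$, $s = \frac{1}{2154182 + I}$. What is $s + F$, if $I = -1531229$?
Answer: $\frac{693198426187}{622953} \approx 1.1128 \cdot 10^{6}$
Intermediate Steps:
$s = \frac{1}{622953}$ ($s = \frac{1}{2154182 - 1531229} = \frac{1}{622953} \approx 1.6053 \cdot 10^{-6}$)
$F = 1112762$
$s + F = \frac{1}{622953} + 1112762 = \frac{693198426187}{622953}$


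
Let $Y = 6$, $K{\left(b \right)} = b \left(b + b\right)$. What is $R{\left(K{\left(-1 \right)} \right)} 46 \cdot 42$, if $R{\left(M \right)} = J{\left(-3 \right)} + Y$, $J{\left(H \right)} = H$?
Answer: $5796$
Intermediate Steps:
$K{\left(b \right)} = 2 b^{2}$ ($K{\left(b \right)} = b 2 b = 2 b^{2}$)
$R{\left(M \right)} = 3$ ($R{\left(M \right)} = -3 + 6 = 3$)
$R{\left(K{\left(-1 \right)} \right)} 46 \cdot 42 = 3 \cdot 46 \cdot 42 = 138 \cdot 42 = 5796$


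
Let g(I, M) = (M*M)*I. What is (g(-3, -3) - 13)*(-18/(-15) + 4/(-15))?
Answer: -112/3 ≈ -37.333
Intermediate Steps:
g(I, M) = I*M² (g(I, M) = M²*I = I*M²)
(g(-3, -3) - 13)*(-18/(-15) + 4/(-15)) = (-3*(-3)² - 13)*(-18/(-15) + 4/(-15)) = (-3*9 - 13)*(-18*(-1/15) + 4*(-1/15)) = (-27 - 13)*(6/5 - 4/15) = -40*14/15 = -112/3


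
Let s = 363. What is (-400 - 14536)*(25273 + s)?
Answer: -382899296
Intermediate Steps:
(-400 - 14536)*(25273 + s) = (-400 - 14536)*(25273 + 363) = -14936*25636 = -382899296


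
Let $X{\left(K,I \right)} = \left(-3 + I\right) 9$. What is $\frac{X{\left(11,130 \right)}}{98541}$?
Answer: $\frac{127}{10949} \approx 0.011599$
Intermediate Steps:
$X{\left(K,I \right)} = -27 + 9 I$
$\frac{X{\left(11,130 \right)}}{98541} = \frac{-27 + 9 \cdot 130}{98541} = \left(-27 + 1170\right) \frac{1}{98541} = 1143 \cdot \frac{1}{98541} = \frac{127}{10949}$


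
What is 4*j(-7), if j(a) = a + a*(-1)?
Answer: 0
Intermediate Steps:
j(a) = 0 (j(a) = a - a = 0)
4*j(-7) = 4*0 = 0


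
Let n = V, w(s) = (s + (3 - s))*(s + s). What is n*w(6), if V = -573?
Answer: -20628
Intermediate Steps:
w(s) = 6*s (w(s) = 3*(2*s) = 6*s)
n = -573
n*w(6) = -3438*6 = -573*36 = -20628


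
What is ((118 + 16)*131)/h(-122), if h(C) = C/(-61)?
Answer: 8777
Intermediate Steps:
h(C) = -C/61 (h(C) = C*(-1/61) = -C/61)
((118 + 16)*131)/h(-122) = ((118 + 16)*131)/((-1/61*(-122))) = (134*131)/2 = 17554*(1/2) = 8777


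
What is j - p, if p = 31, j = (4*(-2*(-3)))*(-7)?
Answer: -199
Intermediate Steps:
j = -168 (j = (4*6)*(-7) = 24*(-7) = -168)
j - p = -168 - 1*31 = -168 - 31 = -199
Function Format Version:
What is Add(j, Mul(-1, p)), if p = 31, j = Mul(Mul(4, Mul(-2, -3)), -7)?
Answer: -199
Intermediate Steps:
j = -168 (j = Mul(Mul(4, 6), -7) = Mul(24, -7) = -168)
Add(j, Mul(-1, p)) = Add(-168, Mul(-1, 31)) = Add(-168, -31) = -199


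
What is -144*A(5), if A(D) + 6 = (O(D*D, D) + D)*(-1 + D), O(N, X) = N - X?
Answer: -13536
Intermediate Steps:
A(D) = -6 + D²*(-1 + D) (A(D) = -6 + ((D*D - D) + D)*(-1 + D) = -6 + ((D² - D) + D)*(-1 + D) = -6 + D²*(-1 + D))
-144*A(5) = -144*(-6 + 5²*(-1 + 5)) = -144*(-6 + 25*4) = -144*(-6 + 100) = -144*94 = -13536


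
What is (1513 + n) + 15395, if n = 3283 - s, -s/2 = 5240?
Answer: 30671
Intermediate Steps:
s = -10480 (s = -2*5240 = -10480)
n = 13763 (n = 3283 - 1*(-10480) = 3283 + 10480 = 13763)
(1513 + n) + 15395 = (1513 + 13763) + 15395 = 15276 + 15395 = 30671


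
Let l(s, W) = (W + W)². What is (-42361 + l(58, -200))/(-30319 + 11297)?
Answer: -117639/19022 ≈ -6.1844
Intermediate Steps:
l(s, W) = 4*W² (l(s, W) = (2*W)² = 4*W²)
(-42361 + l(58, -200))/(-30319 + 11297) = (-42361 + 4*(-200)²)/(-30319 + 11297) = (-42361 + 4*40000)/(-19022) = (-42361 + 160000)*(-1/19022) = 117639*(-1/19022) = -117639/19022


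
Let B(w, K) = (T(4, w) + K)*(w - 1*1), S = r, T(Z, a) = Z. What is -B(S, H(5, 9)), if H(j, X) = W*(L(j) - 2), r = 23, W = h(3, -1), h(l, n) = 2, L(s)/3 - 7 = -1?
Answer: -792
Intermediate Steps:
L(s) = 18 (L(s) = 21 + 3*(-1) = 21 - 3 = 18)
W = 2
S = 23
H(j, X) = 32 (H(j, X) = 2*(18 - 2) = 2*16 = 32)
B(w, K) = (-1 + w)*(4 + K) (B(w, K) = (4 + K)*(w - 1*1) = (4 + K)*(w - 1) = (4 + K)*(-1 + w) = (-1 + w)*(4 + K))
-B(S, H(5, 9)) = -(-4 - 1*32 + 4*23 + 32*23) = -(-4 - 32 + 92 + 736) = -1*792 = -792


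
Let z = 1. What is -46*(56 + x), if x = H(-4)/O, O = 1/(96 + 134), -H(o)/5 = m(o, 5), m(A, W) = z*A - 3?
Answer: -372876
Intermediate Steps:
m(A, W) = -3 + A (m(A, W) = 1*A - 3 = A - 3 = -3 + A)
H(o) = 15 - 5*o (H(o) = -5*(-3 + o) = 15 - 5*o)
O = 1/230 ≈ 0.0043478
x = 8050 (x = (15 - 5*(-4))/(1/230) = (15 + 20)*230 = 35*230 = 8050)
-46*(56 + x) = -46*(56 + 8050) = -46*8106 = -372876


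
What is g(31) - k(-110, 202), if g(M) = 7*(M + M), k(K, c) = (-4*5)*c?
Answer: 4474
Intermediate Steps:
k(K, c) = -20*c
g(M) = 14*M (g(M) = 7*(2*M) = 14*M)
g(31) - k(-110, 202) = 14*31 - (-20)*202 = 434 - 1*(-4040) = 434 + 4040 = 4474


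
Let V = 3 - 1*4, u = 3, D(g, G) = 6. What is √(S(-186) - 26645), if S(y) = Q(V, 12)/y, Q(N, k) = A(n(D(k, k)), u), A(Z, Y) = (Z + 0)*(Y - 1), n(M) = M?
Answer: I*√25605907/31 ≈ 163.23*I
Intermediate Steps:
V = -1 (V = 3 - 4 = -1)
A(Z, Y) = Z*(-1 + Y)
Q(N, k) = 12 (Q(N, k) = 6*(-1 + 3) = 6*2 = 12)
S(y) = 12/y
√(S(-186) - 26645) = √(12/(-186) - 26645) = √(12*(-1/186) - 26645) = √(-2/31 - 26645) = √(-825997/31) = I*√25605907/31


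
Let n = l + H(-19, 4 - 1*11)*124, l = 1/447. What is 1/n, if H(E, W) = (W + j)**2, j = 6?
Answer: 447/55429 ≈ 0.0080644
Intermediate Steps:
l = 1/447 ≈ 0.0022371
H(E, W) = (6 + W)**2 (H(E, W) = (W + 6)**2 = (6 + W)**2)
n = 55429/447 (n = 1/447 + (6 + (4 - 1*11))**2*124 = 1/447 + (6 + (4 - 11))**2*124 = 1/447 + (6 - 7)**2*124 = 1/447 + (-1)**2*124 = 1/447 + 1*124 = 1/447 + 124 = 55429/447 ≈ 124.00)
1/n = 1/(55429/447) = 447/55429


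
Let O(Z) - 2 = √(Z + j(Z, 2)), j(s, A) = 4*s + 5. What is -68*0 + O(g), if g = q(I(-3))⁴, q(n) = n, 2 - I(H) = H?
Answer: 2 + √3130 ≈ 57.946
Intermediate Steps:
I(H) = 2 - H
g = 625 (g = (2 - 1*(-3))⁴ = (2 + 3)⁴ = 5⁴ = 625)
j(s, A) = 5 + 4*s
O(Z) = 2 + √(5 + 5*Z) (O(Z) = 2 + √(Z + (5 + 4*Z)) = 2 + √(5 + 5*Z))
-68*0 + O(g) = -68*0 + (2 + √(5 + 5*625)) = 0 + (2 + √(5 + 3125)) = 0 + (2 + √3130) = 2 + √3130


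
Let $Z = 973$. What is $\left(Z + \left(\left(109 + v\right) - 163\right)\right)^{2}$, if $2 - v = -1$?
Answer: $850084$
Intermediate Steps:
$v = 3$ ($v = 2 - -1 = 2 + 1 = 3$)
$\left(Z + \left(\left(109 + v\right) - 163\right)\right)^{2} = \left(973 + \left(\left(109 + 3\right) - 163\right)\right)^{2} = \left(973 + \left(112 - 163\right)\right)^{2} = \left(973 - 51\right)^{2} = 922^{2} = 850084$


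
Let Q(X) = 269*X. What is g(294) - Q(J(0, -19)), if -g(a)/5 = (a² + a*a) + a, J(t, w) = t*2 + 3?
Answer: -866637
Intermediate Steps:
J(t, w) = 3 + 2*t (J(t, w) = 2*t + 3 = 3 + 2*t)
g(a) = -10*a² - 5*a (g(a) = -5*((a² + a*a) + a) = -5*((a² + a²) + a) = -5*(2*a² + a) = -5*(a + 2*a²) = -10*a² - 5*a)
g(294) - Q(J(0, -19)) = -5*294*(1 + 2*294) - 269*(3 + 2*0) = -5*294*(1 + 588) - 269*(3 + 0) = -5*294*589 - 269*3 = -865830 - 1*807 = -865830 - 807 = -866637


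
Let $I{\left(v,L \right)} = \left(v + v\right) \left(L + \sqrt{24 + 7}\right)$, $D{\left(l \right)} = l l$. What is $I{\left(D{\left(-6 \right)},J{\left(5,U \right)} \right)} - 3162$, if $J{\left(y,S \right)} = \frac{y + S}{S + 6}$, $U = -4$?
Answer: $-3126 + 72 \sqrt{31} \approx -2725.1$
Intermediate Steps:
$J{\left(y,S \right)} = \frac{S + y}{6 + S}$
$D{\left(l \right)} = l^{2}$
$I{\left(v,L \right)} = 2 v \left(L + \sqrt{31}\right)$
$I{\left(D{\left(-6 \right)},J{\left(5,U \right)} \right)} - 3162 = 2 \left(-6\right)^{2} \left(\frac{-4 + 5}{6 - 4} + \sqrt{31}\right) - 3162 = 2 \cdot 36 \left(\frac{1}{2} \cdot 1 + \sqrt{31}\right) - 3162 = 2 \cdot 36 \left(\frac{1}{2} + \sqrt{31}\right) - 3162 = \left(36 + 72 \sqrt{31}\right) - 3162 = -3126 + 72 \sqrt{31}$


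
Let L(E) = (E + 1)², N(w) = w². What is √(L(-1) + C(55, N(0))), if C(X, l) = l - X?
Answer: I*√55 ≈ 7.4162*I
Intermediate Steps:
L(E) = (1 + E)²
√(L(-1) + C(55, N(0))) = √((1 - 1)² + (0² - 1*55)) = √(0² + (0 - 55)) = √(0 - 55) = √(-55) = I*√55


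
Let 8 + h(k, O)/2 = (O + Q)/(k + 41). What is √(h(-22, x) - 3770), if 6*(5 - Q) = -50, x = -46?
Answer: I*√12311886/57 ≈ 61.558*I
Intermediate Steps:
Q = 40/3 (Q = 5 - ⅙*(-50) = 5 + 25/3 = 40/3 ≈ 13.333)
h(k, O) = -16 + 2*(40/3 + O)/(41 + k) (h(k, O) = -16 + 2*((O + 40/3)/(k + 41)) = -16 + 2*((40/3 + O)/(41 + k)) = -16 + 2*(40/3 + O)/(41 + k))
√(h(-22, x) - 3770) = √(2*(-944 - 24*(-22) + 3*(-46))/(3*(41 - 22)) - 3770) = √((⅔)*(-944 + 528 - 138)/19 - 3770) = √((⅔)*(1/19)*(-554) - 3770) = √(-1108/57 - 3770) = √(-215998/57) = I*√12311886/57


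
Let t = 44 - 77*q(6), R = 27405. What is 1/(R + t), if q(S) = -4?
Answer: 1/27757 ≈ 3.6027e-5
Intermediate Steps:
t = 352 (t = 44 - 77*(-4) = 44 + 308 = 352)
1/(R + t) = 1/(27405 + 352) = 1/27757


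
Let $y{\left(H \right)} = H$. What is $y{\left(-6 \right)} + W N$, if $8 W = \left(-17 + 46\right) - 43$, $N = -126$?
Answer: $\frac{429}{2} \approx 214.5$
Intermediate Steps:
$W = - \frac{7}{4}$ ($W = \frac{\left(-17 + 46\right) - 43}{8} = \frac{29 - 43}{8} = \frac{1}{8} \left(-14\right) = - \frac{7}{4} \approx -1.75$)
$y{\left(-6 \right)} + W N = -6 - - \frac{441}{2} = -6 + \frac{441}{2} = \frac{429}{2}$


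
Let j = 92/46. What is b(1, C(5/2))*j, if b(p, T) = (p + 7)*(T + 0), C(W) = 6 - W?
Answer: 56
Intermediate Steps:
j = 2 (j = 92*(1/46) = 2)
b(p, T) = T*(7 + p) (b(p, T) = (7 + p)*T = T*(7 + p))
b(1, C(5/2))*j = ((6 - 5/2)*(7 + 1))*2 = ((6 - 5/2)*8)*2 = ((7/2)*8)*2 = 28*2 = 56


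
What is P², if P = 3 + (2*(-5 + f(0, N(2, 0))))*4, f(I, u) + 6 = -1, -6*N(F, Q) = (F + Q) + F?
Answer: 8649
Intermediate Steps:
N(F, Q) = -F/3 - Q/6 (N(F, Q) = -((F + Q) + F)/6 = -(Q + 2*F)/6 = -F/3 - Q/6)
f(I, u) = -7 (f(I, u) = -6 - 1 = -7)
P = -93 (P = 3 + (2*(-5 - 7))*4 = 3 + (2*(-12))*4 = 3 - 24*4 = 3 - 96 = -93)
P² = (-93)² = 8649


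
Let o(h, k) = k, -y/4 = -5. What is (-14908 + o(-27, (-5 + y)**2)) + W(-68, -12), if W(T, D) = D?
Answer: -14695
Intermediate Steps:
y = 20 (y = -4*(-5) = 20)
(-14908 + o(-27, (-5 + y)**2)) + W(-68, -12) = (-14908 + (-5 + 20)**2) - 12 = (-14908 + 15**2) - 12 = (-14908 + 225) - 12 = -14683 - 12 = -14695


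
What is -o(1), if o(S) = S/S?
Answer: -1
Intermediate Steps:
o(S) = 1
-o(1) = -1*1 = -1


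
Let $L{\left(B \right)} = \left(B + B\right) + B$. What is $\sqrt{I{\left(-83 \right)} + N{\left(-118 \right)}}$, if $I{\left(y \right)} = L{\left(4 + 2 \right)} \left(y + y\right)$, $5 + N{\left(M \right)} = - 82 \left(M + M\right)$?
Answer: $\sqrt{16359} \approx 127.9$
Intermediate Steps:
$L{\left(B \right)} = 3 B$ ($L{\left(B \right)} = 2 B + B = 3 B$)
$N{\left(M \right)} = -5 - 164 M$ ($N{\left(M \right)} = -5 - 82 \left(M + M\right) = -5 - 82 \cdot 2 M = -5 - 164 M$)
$I{\left(y \right)} = 36 y$ ($I{\left(y \right)} = 3 \left(4 + 2\right) \left(y + y\right) = 3 \cdot 6 \cdot 2 y = 18 \cdot 2 y = 36 y$)
$\sqrt{I{\left(-83 \right)} + N{\left(-118 \right)}} = \sqrt{36 \left(-83\right) - -19347} = \sqrt{-2988 + \left(-5 + 19352\right)} = \sqrt{-2988 + 19347} = \sqrt{16359}$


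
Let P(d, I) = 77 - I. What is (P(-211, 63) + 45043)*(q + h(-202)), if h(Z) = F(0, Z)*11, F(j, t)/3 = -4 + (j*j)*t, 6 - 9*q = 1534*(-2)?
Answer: 28325834/3 ≈ 9.4420e+6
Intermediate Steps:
q = 3074/9 (q = ⅔ - 1534*(-2)/9 = ⅔ - ⅑*(-3068) = ⅔ + 3068/9 = 3074/9 ≈ 341.56)
F(j, t) = -12 + 3*t*j² (F(j, t) = 3*(-4 + (j*j)*t) = 3*(-4 + j²*t) = 3*(-4 + t*j²) = -12 + 3*t*j²)
h(Z) = -132 (h(Z) = (-12 + 3*Z*0²)*11 = (-12 + 3*Z*0)*11 = (-12 + 0)*11 = -12*11 = -132)
(P(-211, 63) + 45043)*(q + h(-202)) = ((77 - 1*63) + 45043)*(3074/9 - 132) = ((77 - 63) + 45043)*(1886/9) = (14 + 45043)*(1886/9) = 45057*(1886/9) = 28325834/3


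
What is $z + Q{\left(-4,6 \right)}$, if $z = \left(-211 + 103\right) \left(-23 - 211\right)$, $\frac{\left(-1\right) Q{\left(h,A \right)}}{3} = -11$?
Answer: $25305$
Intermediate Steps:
$Q{\left(h,A \right)} = 33$ ($Q{\left(h,A \right)} = \left(-3\right) \left(-11\right) = 33$)
$z = 25272$ ($z = \left(-108\right) \left(-234\right) = 25272$)
$z + Q{\left(-4,6 \right)} = 25272 + 33 = 25305$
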